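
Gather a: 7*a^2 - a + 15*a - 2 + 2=7*a^2 + 14*a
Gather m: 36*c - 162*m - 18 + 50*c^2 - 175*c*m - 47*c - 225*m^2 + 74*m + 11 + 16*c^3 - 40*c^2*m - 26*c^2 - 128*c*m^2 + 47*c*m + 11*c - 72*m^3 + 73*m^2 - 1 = 16*c^3 + 24*c^2 - 72*m^3 + m^2*(-128*c - 152) + m*(-40*c^2 - 128*c - 88) - 8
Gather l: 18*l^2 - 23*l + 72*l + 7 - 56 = 18*l^2 + 49*l - 49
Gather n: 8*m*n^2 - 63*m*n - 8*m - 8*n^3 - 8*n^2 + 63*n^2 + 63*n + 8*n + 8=-8*m - 8*n^3 + n^2*(8*m + 55) + n*(71 - 63*m) + 8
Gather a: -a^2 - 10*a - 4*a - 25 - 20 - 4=-a^2 - 14*a - 49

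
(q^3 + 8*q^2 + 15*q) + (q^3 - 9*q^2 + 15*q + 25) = 2*q^3 - q^2 + 30*q + 25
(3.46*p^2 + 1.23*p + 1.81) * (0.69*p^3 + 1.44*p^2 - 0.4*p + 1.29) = 2.3874*p^5 + 5.8311*p^4 + 1.6361*p^3 + 6.5778*p^2 + 0.8627*p + 2.3349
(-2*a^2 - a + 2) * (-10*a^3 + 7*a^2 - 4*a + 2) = 20*a^5 - 4*a^4 - 19*a^3 + 14*a^2 - 10*a + 4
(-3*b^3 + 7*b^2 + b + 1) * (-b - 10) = 3*b^4 + 23*b^3 - 71*b^2 - 11*b - 10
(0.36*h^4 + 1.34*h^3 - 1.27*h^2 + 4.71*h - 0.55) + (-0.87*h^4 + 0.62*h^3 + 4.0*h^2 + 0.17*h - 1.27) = -0.51*h^4 + 1.96*h^3 + 2.73*h^2 + 4.88*h - 1.82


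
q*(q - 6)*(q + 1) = q^3 - 5*q^2 - 6*q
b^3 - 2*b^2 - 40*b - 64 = (b - 8)*(b + 2)*(b + 4)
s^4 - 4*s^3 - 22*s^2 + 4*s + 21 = (s - 7)*(s - 1)*(s + 1)*(s + 3)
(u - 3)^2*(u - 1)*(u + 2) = u^4 - 5*u^3 + u^2 + 21*u - 18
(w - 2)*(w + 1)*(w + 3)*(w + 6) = w^4 + 8*w^3 + 7*w^2 - 36*w - 36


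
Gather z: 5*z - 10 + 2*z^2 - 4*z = 2*z^2 + z - 10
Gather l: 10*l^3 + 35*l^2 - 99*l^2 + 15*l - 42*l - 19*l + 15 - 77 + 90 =10*l^3 - 64*l^2 - 46*l + 28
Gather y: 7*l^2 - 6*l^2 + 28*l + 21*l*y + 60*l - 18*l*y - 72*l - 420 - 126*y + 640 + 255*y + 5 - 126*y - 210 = l^2 + 16*l + y*(3*l + 3) + 15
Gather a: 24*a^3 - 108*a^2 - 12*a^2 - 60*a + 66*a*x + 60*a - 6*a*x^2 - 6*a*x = 24*a^3 - 120*a^2 + a*(-6*x^2 + 60*x)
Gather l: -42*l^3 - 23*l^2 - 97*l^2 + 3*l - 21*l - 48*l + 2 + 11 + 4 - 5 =-42*l^3 - 120*l^2 - 66*l + 12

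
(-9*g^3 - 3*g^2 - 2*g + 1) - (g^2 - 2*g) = -9*g^3 - 4*g^2 + 1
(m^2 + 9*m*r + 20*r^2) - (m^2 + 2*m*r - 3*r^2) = 7*m*r + 23*r^2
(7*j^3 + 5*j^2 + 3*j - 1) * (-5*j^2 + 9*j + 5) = -35*j^5 + 38*j^4 + 65*j^3 + 57*j^2 + 6*j - 5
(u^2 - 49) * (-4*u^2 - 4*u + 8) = -4*u^4 - 4*u^3 + 204*u^2 + 196*u - 392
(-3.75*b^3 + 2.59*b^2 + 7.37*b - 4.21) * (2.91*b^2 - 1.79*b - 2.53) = -10.9125*b^5 + 14.2494*b^4 + 26.2981*b^3 - 31.9961*b^2 - 11.1102*b + 10.6513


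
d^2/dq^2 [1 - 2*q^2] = -4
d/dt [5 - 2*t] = -2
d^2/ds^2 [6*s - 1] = 0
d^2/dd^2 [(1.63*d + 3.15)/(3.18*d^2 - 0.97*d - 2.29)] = ((-31.1004*d - 16.8718)*(-3.18*d^2 + 0.97*d + 2.29) - (1.63*d + 3.15)*(6.36*d - 0.97)*(12.72*d - 1.94))/(-3.18*d^2 + 0.97*d + 2.29)^3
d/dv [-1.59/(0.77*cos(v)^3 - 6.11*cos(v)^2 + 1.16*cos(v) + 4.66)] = (-3.6729*cos(v)^2 + 19.4298*cos(v) - 1.8444)*sin(v)/(0.77*cos(v)^3 - 6.11*cos(v)^2 + 1.16*cos(v) + 4.66)^2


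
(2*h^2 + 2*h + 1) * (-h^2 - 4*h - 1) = -2*h^4 - 10*h^3 - 11*h^2 - 6*h - 1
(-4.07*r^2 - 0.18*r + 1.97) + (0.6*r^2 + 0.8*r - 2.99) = -3.47*r^2 + 0.62*r - 1.02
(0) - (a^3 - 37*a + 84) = -a^3 + 37*a - 84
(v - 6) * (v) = v^2 - 6*v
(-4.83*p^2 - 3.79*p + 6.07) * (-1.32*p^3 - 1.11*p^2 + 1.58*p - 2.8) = 6.3756*p^5 + 10.3641*p^4 - 11.4369*p^3 + 0.798099999999998*p^2 + 20.2026*p - 16.996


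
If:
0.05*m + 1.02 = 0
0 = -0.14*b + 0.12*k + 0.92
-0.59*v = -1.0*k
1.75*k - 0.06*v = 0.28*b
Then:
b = 7.69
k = 1.31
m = -20.40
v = 2.21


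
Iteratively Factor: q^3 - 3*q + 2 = (q + 2)*(q^2 - 2*q + 1) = (q - 1)*(q + 2)*(q - 1)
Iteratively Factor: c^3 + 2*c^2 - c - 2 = (c + 2)*(c^2 - 1) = (c + 1)*(c + 2)*(c - 1)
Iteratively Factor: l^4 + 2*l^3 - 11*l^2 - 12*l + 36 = (l + 3)*(l^3 - l^2 - 8*l + 12) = (l + 3)^2*(l^2 - 4*l + 4) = (l - 2)*(l + 3)^2*(l - 2)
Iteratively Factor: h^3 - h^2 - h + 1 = (h - 1)*(h^2 - 1) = (h - 1)^2*(h + 1)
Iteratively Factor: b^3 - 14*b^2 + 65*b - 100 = (b - 5)*(b^2 - 9*b + 20) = (b - 5)*(b - 4)*(b - 5)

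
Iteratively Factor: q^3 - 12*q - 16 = (q + 2)*(q^2 - 2*q - 8) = (q - 4)*(q + 2)*(q + 2)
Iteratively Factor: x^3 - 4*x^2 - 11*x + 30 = (x + 3)*(x^2 - 7*x + 10) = (x - 5)*(x + 3)*(x - 2)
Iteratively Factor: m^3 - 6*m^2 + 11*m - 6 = (m - 2)*(m^2 - 4*m + 3) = (m - 3)*(m - 2)*(m - 1)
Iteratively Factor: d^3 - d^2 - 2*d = (d - 2)*(d^2 + d) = (d - 2)*(d + 1)*(d)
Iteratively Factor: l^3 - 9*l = (l)*(l^2 - 9) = l*(l - 3)*(l + 3)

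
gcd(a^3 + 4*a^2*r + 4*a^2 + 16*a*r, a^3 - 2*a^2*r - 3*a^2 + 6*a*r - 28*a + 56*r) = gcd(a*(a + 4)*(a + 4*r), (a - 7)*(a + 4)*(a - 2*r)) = a + 4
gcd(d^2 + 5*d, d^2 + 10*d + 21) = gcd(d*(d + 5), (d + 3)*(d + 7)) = 1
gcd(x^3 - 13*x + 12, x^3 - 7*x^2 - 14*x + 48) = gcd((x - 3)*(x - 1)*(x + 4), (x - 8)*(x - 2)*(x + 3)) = 1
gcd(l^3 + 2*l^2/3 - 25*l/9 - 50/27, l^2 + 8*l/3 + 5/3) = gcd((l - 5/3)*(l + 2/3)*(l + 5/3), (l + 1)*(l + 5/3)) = l + 5/3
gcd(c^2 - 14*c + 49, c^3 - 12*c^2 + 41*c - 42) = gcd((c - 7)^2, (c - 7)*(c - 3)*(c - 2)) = c - 7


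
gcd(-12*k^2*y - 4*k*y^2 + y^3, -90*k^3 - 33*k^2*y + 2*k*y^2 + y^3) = -6*k + y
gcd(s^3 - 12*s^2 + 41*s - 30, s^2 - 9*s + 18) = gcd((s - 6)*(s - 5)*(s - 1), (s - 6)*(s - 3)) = s - 6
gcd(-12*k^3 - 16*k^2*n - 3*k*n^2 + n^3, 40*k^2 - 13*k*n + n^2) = 1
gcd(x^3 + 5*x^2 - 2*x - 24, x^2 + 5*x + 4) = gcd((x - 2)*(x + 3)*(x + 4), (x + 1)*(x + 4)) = x + 4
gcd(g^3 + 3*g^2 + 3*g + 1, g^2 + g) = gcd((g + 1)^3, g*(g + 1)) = g + 1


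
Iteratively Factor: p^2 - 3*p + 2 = (p - 1)*(p - 2)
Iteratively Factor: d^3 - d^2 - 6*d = (d - 3)*(d^2 + 2*d) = (d - 3)*(d + 2)*(d)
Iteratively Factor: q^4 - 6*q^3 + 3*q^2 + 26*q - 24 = (q + 2)*(q^3 - 8*q^2 + 19*q - 12) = (q - 4)*(q + 2)*(q^2 - 4*q + 3) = (q - 4)*(q - 1)*(q + 2)*(q - 3)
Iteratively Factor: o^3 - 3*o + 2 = (o + 2)*(o^2 - 2*o + 1) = (o - 1)*(o + 2)*(o - 1)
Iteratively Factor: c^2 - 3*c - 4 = (c - 4)*(c + 1)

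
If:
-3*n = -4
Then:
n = 4/3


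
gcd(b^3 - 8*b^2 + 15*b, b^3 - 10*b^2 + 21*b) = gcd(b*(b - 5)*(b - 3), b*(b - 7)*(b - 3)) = b^2 - 3*b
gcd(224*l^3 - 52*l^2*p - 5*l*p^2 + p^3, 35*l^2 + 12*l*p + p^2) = 7*l + p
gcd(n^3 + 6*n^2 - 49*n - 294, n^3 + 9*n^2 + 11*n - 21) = n + 7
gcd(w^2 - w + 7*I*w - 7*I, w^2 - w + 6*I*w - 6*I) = w - 1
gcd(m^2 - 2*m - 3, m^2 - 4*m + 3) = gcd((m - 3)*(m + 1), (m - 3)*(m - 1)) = m - 3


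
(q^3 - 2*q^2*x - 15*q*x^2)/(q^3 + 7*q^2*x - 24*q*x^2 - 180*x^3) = q*(q + 3*x)/(q^2 + 12*q*x + 36*x^2)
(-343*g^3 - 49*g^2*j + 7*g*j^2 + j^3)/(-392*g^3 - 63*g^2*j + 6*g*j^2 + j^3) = (7*g - j)/(8*g - j)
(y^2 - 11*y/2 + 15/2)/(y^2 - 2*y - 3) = (y - 5/2)/(y + 1)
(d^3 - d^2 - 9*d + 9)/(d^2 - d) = d - 9/d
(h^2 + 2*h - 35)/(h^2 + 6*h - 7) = (h - 5)/(h - 1)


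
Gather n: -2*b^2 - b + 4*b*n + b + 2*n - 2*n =-2*b^2 + 4*b*n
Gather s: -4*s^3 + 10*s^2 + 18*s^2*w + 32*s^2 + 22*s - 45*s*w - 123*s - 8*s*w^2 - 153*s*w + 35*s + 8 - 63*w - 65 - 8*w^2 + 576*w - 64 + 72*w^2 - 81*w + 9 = -4*s^3 + s^2*(18*w + 42) + s*(-8*w^2 - 198*w - 66) + 64*w^2 + 432*w - 112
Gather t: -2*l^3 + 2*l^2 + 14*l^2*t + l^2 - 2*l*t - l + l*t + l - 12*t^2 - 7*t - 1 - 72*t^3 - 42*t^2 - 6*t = -2*l^3 + 3*l^2 - 72*t^3 - 54*t^2 + t*(14*l^2 - l - 13) - 1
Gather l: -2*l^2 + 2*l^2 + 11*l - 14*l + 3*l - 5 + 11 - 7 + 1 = 0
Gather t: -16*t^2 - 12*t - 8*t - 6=-16*t^2 - 20*t - 6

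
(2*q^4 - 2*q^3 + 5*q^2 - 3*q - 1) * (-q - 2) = -2*q^5 - 2*q^4 - q^3 - 7*q^2 + 7*q + 2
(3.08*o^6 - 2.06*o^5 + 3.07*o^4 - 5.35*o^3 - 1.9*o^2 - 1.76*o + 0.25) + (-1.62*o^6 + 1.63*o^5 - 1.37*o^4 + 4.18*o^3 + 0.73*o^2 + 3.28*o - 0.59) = 1.46*o^6 - 0.43*o^5 + 1.7*o^4 - 1.17*o^3 - 1.17*o^2 + 1.52*o - 0.34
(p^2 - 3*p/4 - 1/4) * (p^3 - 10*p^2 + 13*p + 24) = p^5 - 43*p^4/4 + 81*p^3/4 + 67*p^2/4 - 85*p/4 - 6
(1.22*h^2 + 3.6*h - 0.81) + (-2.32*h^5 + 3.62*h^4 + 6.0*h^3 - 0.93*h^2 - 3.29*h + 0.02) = -2.32*h^5 + 3.62*h^4 + 6.0*h^3 + 0.29*h^2 + 0.31*h - 0.79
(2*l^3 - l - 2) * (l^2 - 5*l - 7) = 2*l^5 - 10*l^4 - 15*l^3 + 3*l^2 + 17*l + 14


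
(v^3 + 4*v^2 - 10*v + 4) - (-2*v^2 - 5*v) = v^3 + 6*v^2 - 5*v + 4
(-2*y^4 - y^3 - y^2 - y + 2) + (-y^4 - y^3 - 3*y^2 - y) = -3*y^4 - 2*y^3 - 4*y^2 - 2*y + 2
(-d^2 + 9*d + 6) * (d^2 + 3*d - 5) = -d^4 + 6*d^3 + 38*d^2 - 27*d - 30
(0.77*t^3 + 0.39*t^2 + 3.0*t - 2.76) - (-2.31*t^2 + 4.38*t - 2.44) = 0.77*t^3 + 2.7*t^2 - 1.38*t - 0.32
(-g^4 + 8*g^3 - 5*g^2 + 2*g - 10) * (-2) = 2*g^4 - 16*g^3 + 10*g^2 - 4*g + 20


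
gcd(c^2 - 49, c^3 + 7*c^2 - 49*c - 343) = c^2 - 49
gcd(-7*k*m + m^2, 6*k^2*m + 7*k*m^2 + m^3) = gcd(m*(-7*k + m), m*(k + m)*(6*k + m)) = m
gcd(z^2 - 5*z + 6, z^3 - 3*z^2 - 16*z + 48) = z - 3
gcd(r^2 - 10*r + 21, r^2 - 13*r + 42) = r - 7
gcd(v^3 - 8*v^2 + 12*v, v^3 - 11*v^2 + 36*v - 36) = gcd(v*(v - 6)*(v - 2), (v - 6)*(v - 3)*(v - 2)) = v^2 - 8*v + 12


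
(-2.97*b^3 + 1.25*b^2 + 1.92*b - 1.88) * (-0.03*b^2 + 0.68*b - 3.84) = 0.0891*b^5 - 2.0571*b^4 + 12.1972*b^3 - 3.438*b^2 - 8.6512*b + 7.2192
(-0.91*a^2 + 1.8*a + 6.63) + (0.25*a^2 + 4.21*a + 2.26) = -0.66*a^2 + 6.01*a + 8.89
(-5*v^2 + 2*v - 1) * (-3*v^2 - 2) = 15*v^4 - 6*v^3 + 13*v^2 - 4*v + 2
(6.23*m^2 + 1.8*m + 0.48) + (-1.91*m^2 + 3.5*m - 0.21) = 4.32*m^2 + 5.3*m + 0.27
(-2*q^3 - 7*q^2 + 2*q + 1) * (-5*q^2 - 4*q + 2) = 10*q^5 + 43*q^4 + 14*q^3 - 27*q^2 + 2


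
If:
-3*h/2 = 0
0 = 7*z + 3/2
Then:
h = 0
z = -3/14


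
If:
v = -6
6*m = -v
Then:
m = 1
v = -6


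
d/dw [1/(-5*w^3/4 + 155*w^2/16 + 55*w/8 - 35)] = 32*(6*w^2 - 31*w - 11)/(5*(4*w^3 - 31*w^2 - 22*w + 112)^2)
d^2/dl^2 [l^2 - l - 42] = 2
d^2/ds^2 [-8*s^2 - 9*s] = -16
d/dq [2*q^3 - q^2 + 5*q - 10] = 6*q^2 - 2*q + 5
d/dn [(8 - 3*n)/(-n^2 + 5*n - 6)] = (-3*n^2 + 16*n - 22)/(n^4 - 10*n^3 + 37*n^2 - 60*n + 36)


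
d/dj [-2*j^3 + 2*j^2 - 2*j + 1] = -6*j^2 + 4*j - 2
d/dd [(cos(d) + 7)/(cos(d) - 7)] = 14*sin(d)/(cos(d) - 7)^2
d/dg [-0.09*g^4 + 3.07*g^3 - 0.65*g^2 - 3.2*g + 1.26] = -0.36*g^3 + 9.21*g^2 - 1.3*g - 3.2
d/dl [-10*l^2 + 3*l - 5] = 3 - 20*l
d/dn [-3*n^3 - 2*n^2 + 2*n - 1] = -9*n^2 - 4*n + 2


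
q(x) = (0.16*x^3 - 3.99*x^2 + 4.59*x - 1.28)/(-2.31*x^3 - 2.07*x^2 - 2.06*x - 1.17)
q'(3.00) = -0.02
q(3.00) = 0.22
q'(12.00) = -0.01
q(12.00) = 0.06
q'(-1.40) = -5.67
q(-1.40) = -4.00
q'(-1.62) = -3.40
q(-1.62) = -3.03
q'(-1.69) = -2.95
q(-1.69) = -2.81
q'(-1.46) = -4.86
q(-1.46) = -3.68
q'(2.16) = 0.03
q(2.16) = 0.22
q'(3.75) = -0.03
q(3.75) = 0.20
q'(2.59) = -0.00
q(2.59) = 0.22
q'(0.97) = 0.27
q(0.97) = 0.06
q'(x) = (0.48*x^2 - 7.98*x + 4.59)/(-2.31*x^3 - 2.07*x^2 - 2.06*x - 1.17) + (6.93*x^2 + 4.14*x + 2.06)*(0.16*x^3 - 3.99*x^2 + 4.59*x - 1.28)/(-2.31*x^3 - 2.07*x^2 - 2.06*x - 1.17)^2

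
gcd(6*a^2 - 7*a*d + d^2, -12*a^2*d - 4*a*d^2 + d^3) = 6*a - d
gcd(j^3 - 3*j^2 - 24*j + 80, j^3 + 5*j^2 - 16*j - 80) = j^2 + j - 20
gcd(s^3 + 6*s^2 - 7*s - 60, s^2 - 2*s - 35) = s + 5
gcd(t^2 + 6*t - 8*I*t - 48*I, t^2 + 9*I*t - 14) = 1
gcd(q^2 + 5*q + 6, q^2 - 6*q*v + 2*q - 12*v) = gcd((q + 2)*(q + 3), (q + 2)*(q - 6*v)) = q + 2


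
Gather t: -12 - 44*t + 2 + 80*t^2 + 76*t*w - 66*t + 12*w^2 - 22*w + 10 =80*t^2 + t*(76*w - 110) + 12*w^2 - 22*w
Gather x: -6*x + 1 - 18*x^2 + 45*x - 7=-18*x^2 + 39*x - 6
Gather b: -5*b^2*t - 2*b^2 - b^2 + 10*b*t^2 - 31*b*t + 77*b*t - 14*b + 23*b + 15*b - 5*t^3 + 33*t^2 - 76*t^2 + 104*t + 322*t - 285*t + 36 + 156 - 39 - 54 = b^2*(-5*t - 3) + b*(10*t^2 + 46*t + 24) - 5*t^3 - 43*t^2 + 141*t + 99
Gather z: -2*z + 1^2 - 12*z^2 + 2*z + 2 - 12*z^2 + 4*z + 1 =-24*z^2 + 4*z + 4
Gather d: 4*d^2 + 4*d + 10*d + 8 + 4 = 4*d^2 + 14*d + 12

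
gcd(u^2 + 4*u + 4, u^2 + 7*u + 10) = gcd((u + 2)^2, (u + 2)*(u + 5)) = u + 2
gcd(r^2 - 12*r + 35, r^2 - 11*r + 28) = r - 7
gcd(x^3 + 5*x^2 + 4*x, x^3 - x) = x^2 + x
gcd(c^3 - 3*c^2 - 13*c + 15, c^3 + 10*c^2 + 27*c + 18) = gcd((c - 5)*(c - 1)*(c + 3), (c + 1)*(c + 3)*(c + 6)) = c + 3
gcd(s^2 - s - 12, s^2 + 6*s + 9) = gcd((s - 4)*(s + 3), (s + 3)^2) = s + 3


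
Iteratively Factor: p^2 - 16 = (p + 4)*(p - 4)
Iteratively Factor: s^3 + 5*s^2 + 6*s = (s + 2)*(s^2 + 3*s) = (s + 2)*(s + 3)*(s)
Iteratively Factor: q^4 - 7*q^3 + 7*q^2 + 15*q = (q)*(q^3 - 7*q^2 + 7*q + 15) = q*(q - 5)*(q^2 - 2*q - 3) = q*(q - 5)*(q - 3)*(q + 1)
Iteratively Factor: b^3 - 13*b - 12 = (b - 4)*(b^2 + 4*b + 3) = (b - 4)*(b + 1)*(b + 3)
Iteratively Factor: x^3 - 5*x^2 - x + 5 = (x - 5)*(x^2 - 1) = (x - 5)*(x + 1)*(x - 1)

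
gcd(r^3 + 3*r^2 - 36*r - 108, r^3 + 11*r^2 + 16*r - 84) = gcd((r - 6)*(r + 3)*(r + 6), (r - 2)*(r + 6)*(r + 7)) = r + 6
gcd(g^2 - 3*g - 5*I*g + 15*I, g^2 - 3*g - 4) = 1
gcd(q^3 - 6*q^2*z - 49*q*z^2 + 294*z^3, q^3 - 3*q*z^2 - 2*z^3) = 1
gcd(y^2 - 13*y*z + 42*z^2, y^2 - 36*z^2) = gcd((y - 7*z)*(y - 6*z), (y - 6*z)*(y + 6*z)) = y - 6*z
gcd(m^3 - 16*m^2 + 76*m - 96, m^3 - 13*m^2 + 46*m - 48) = m^2 - 10*m + 16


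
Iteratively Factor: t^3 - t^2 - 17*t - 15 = (t + 1)*(t^2 - 2*t - 15) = (t - 5)*(t + 1)*(t + 3)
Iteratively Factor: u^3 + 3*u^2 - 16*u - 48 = (u + 4)*(u^2 - u - 12) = (u + 3)*(u + 4)*(u - 4)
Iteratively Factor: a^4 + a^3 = (a)*(a^3 + a^2) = a^2*(a^2 + a) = a^2*(a + 1)*(a)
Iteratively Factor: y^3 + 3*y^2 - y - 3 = (y - 1)*(y^2 + 4*y + 3) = (y - 1)*(y + 3)*(y + 1)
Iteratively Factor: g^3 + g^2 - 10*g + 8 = (g - 1)*(g^2 + 2*g - 8) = (g - 1)*(g + 4)*(g - 2)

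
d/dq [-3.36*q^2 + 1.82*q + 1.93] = 1.82 - 6.72*q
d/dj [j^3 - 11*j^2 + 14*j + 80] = 3*j^2 - 22*j + 14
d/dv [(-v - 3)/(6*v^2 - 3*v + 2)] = (6*v^2 + 36*v - 11)/(36*v^4 - 36*v^3 + 33*v^2 - 12*v + 4)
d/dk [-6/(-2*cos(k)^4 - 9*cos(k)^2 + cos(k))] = 6*(8*cos(k)^3 + 18*cos(k) - 1)*sin(k)/((2*cos(k)^3 + 9*cos(k) - 1)^2*cos(k)^2)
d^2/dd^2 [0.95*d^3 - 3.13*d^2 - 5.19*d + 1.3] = 5.7*d - 6.26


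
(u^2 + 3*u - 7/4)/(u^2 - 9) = (u^2 + 3*u - 7/4)/(u^2 - 9)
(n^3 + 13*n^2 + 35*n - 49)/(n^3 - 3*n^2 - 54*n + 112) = (n^2 + 6*n - 7)/(n^2 - 10*n + 16)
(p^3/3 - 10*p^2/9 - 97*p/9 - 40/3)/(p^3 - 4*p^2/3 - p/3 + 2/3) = (3*p^3 - 10*p^2 - 97*p - 120)/(3*(3*p^3 - 4*p^2 - p + 2))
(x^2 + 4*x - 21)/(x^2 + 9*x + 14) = (x - 3)/(x + 2)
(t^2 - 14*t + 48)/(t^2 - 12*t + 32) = (t - 6)/(t - 4)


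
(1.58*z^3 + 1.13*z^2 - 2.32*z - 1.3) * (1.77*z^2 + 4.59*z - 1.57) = 2.7966*z^5 + 9.2523*z^4 - 1.4003*z^3 - 14.7239*z^2 - 2.3246*z + 2.041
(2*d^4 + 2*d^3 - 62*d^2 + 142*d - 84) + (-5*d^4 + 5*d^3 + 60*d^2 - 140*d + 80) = -3*d^4 + 7*d^3 - 2*d^2 + 2*d - 4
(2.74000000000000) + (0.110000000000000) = 2.85000000000000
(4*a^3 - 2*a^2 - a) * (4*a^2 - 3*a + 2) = 16*a^5 - 20*a^4 + 10*a^3 - a^2 - 2*a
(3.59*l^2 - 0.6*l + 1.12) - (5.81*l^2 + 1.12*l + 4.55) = -2.22*l^2 - 1.72*l - 3.43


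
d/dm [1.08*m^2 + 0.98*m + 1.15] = 2.16*m + 0.98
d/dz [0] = 0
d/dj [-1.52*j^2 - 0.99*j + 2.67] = -3.04*j - 0.99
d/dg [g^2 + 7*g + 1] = 2*g + 7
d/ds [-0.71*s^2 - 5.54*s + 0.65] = -1.42*s - 5.54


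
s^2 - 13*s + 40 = (s - 8)*(s - 5)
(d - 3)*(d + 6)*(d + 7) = d^3 + 10*d^2 + 3*d - 126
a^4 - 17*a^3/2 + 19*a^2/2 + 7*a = a*(a - 7)*(a - 2)*(a + 1/2)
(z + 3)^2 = z^2 + 6*z + 9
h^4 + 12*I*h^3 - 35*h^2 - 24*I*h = h*(h + I)*(h + 3*I)*(h + 8*I)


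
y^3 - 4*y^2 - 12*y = y*(y - 6)*(y + 2)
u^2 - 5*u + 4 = (u - 4)*(u - 1)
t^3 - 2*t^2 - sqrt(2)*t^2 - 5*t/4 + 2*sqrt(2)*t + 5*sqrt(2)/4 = (t - 5/2)*(t + 1/2)*(t - sqrt(2))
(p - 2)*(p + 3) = p^2 + p - 6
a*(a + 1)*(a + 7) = a^3 + 8*a^2 + 7*a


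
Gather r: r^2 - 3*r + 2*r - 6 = r^2 - r - 6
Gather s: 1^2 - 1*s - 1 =-s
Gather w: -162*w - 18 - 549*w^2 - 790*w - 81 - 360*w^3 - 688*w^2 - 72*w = -360*w^3 - 1237*w^2 - 1024*w - 99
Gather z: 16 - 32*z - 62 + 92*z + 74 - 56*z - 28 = 4*z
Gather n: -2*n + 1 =1 - 2*n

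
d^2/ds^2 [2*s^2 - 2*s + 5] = 4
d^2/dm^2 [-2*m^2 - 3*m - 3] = -4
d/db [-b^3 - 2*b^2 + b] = -3*b^2 - 4*b + 1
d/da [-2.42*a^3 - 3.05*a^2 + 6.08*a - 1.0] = -7.26*a^2 - 6.1*a + 6.08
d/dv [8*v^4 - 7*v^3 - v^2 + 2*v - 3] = 32*v^3 - 21*v^2 - 2*v + 2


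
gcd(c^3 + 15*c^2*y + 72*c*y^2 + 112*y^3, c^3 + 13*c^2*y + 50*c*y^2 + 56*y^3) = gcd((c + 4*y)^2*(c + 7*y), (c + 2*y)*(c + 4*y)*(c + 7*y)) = c^2 + 11*c*y + 28*y^2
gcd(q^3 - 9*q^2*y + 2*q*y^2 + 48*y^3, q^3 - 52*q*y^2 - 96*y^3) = -q^2 + 6*q*y + 16*y^2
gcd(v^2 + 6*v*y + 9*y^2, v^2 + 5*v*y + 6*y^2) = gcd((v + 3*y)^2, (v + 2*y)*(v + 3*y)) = v + 3*y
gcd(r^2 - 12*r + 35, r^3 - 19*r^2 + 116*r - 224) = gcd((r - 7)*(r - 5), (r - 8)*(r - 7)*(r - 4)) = r - 7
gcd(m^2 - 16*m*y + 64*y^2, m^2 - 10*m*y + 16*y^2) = -m + 8*y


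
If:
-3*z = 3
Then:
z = -1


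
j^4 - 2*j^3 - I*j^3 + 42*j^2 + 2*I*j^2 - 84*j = j*(j - 2)*(j - 7*I)*(j + 6*I)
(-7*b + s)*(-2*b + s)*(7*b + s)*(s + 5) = 98*b^3*s + 490*b^3 - 49*b^2*s^2 - 245*b^2*s - 2*b*s^3 - 10*b*s^2 + s^4 + 5*s^3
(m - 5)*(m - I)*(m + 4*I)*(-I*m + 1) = -I*m^4 + 4*m^3 + 5*I*m^3 - 20*m^2 - I*m^2 + 4*m + 5*I*m - 20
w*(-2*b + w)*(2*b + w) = -4*b^2*w + w^3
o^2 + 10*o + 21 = (o + 3)*(o + 7)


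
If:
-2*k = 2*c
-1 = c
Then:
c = -1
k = 1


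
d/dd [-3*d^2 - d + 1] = -6*d - 1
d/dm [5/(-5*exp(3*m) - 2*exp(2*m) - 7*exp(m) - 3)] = (75*exp(2*m) + 20*exp(m) + 35)*exp(m)/(5*exp(3*m) + 2*exp(2*m) + 7*exp(m) + 3)^2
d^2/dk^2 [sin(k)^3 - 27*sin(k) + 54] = -9*sin(k)^3 + 33*sin(k)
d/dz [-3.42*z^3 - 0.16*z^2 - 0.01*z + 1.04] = -10.26*z^2 - 0.32*z - 0.01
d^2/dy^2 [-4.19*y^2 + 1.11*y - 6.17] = -8.38000000000000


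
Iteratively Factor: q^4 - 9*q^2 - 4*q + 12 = (q + 2)*(q^3 - 2*q^2 - 5*q + 6) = (q - 1)*(q + 2)*(q^2 - q - 6) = (q - 1)*(q + 2)^2*(q - 3)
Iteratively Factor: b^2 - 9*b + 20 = (b - 4)*(b - 5)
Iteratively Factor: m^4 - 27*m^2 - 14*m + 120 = (m - 2)*(m^3 + 2*m^2 - 23*m - 60) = (m - 2)*(m + 4)*(m^2 - 2*m - 15) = (m - 5)*(m - 2)*(m + 4)*(m + 3)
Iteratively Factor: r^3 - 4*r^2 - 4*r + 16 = (r - 4)*(r^2 - 4) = (r - 4)*(r + 2)*(r - 2)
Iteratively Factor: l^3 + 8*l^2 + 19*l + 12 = (l + 4)*(l^2 + 4*l + 3) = (l + 1)*(l + 4)*(l + 3)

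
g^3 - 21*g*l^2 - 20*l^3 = (g - 5*l)*(g + l)*(g + 4*l)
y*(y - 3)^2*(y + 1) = y^4 - 5*y^3 + 3*y^2 + 9*y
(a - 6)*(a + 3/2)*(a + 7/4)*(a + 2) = a^4 - 3*a^3/4 - 179*a^2/8 - 99*a/2 - 63/2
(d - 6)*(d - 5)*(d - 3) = d^3 - 14*d^2 + 63*d - 90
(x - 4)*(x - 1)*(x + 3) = x^3 - 2*x^2 - 11*x + 12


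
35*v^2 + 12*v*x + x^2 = (5*v + x)*(7*v + x)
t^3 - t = t*(t - 1)*(t + 1)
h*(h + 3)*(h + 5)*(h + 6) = h^4 + 14*h^3 + 63*h^2 + 90*h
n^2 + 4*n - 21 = (n - 3)*(n + 7)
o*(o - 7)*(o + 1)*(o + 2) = o^4 - 4*o^3 - 19*o^2 - 14*o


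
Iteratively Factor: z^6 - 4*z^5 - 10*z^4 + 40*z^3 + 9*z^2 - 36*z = (z - 1)*(z^5 - 3*z^4 - 13*z^3 + 27*z^2 + 36*z) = (z - 1)*(z + 1)*(z^4 - 4*z^3 - 9*z^2 + 36*z) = z*(z - 1)*(z + 1)*(z^3 - 4*z^2 - 9*z + 36) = z*(z - 3)*(z - 1)*(z + 1)*(z^2 - z - 12) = z*(z - 4)*(z - 3)*(z - 1)*(z + 1)*(z + 3)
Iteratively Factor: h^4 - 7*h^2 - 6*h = (h - 3)*(h^3 + 3*h^2 + 2*h) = (h - 3)*(h + 1)*(h^2 + 2*h) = h*(h - 3)*(h + 1)*(h + 2)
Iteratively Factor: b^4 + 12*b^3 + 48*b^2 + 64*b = (b + 4)*(b^3 + 8*b^2 + 16*b) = (b + 4)^2*(b^2 + 4*b) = b*(b + 4)^2*(b + 4)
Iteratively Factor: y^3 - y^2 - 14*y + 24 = (y + 4)*(y^2 - 5*y + 6) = (y - 3)*(y + 4)*(y - 2)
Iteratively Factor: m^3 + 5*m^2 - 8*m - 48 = (m + 4)*(m^2 + m - 12) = (m - 3)*(m + 4)*(m + 4)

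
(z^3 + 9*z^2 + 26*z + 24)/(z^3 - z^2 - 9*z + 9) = (z^2 + 6*z + 8)/(z^2 - 4*z + 3)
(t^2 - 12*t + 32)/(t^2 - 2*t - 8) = (t - 8)/(t + 2)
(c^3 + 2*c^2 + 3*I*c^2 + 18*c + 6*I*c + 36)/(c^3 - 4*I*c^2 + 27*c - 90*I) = (c^2 + c*(2 + 6*I) + 12*I)/(c^2 - I*c + 30)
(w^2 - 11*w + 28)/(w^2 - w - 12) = (w - 7)/(w + 3)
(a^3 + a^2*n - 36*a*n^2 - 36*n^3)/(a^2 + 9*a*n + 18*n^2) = (a^2 - 5*a*n - 6*n^2)/(a + 3*n)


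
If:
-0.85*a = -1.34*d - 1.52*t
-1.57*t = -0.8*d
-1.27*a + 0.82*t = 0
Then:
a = 0.00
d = 0.00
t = 0.00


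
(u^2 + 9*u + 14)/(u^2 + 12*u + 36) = (u^2 + 9*u + 14)/(u^2 + 12*u + 36)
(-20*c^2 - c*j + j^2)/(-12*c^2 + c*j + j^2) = (5*c - j)/(3*c - j)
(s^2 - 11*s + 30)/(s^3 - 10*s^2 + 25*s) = (s - 6)/(s*(s - 5))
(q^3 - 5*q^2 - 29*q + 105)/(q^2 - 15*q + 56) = (q^2 + 2*q - 15)/(q - 8)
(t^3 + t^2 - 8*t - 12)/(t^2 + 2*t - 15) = (t^2 + 4*t + 4)/(t + 5)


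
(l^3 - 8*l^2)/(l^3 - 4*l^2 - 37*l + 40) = l^2/(l^2 + 4*l - 5)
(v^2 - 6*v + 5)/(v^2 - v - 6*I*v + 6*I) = (v - 5)/(v - 6*I)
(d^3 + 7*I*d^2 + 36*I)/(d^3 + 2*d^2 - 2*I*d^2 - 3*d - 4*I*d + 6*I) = (d^2 + 9*I*d - 18)/(d^2 + 2*d - 3)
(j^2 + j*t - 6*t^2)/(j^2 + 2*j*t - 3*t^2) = (-j + 2*t)/(-j + t)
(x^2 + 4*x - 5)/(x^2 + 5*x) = (x - 1)/x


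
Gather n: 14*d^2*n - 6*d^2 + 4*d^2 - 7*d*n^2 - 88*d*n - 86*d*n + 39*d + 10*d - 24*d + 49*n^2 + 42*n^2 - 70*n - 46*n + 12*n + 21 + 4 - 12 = -2*d^2 + 25*d + n^2*(91 - 7*d) + n*(14*d^2 - 174*d - 104) + 13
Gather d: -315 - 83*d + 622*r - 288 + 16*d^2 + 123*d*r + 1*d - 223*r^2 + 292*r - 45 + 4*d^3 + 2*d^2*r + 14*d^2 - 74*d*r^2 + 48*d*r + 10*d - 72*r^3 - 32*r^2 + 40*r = 4*d^3 + d^2*(2*r + 30) + d*(-74*r^2 + 171*r - 72) - 72*r^3 - 255*r^2 + 954*r - 648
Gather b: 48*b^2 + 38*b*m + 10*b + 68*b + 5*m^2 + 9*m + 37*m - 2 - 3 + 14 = 48*b^2 + b*(38*m + 78) + 5*m^2 + 46*m + 9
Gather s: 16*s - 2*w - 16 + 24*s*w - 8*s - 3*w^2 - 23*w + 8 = s*(24*w + 8) - 3*w^2 - 25*w - 8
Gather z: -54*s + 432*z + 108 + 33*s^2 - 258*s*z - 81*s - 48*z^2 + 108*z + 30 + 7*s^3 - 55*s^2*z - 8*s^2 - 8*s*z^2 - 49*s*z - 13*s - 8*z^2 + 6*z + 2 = 7*s^3 + 25*s^2 - 148*s + z^2*(-8*s - 56) + z*(-55*s^2 - 307*s + 546) + 140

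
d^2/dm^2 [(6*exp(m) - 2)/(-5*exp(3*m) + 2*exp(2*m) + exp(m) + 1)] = (-600*exp(6*m) + 630*exp(5*m) - 364*exp(4*m) - 366*exp(3*m) + 174*exp(2*m) - 8*exp(m) - 8)*exp(m)/(125*exp(9*m) - 150*exp(8*m) - 15*exp(7*m) - 23*exp(6*m) + 63*exp(5*m) + 12*exp(4*m) + 2*exp(3*m) - 9*exp(2*m) - 3*exp(m) - 1)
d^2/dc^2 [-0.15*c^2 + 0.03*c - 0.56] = -0.300000000000000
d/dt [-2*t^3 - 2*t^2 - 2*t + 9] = -6*t^2 - 4*t - 2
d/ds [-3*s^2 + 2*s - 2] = 2 - 6*s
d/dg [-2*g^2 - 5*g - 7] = -4*g - 5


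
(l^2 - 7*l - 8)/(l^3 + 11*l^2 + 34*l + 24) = (l - 8)/(l^2 + 10*l + 24)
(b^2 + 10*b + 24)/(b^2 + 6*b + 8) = (b + 6)/(b + 2)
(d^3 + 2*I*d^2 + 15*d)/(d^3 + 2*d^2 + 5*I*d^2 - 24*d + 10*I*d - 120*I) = d*(d - 3*I)/(d^2 + 2*d - 24)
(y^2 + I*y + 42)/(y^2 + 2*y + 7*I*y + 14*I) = (y - 6*I)/(y + 2)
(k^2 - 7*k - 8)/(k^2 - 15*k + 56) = (k + 1)/(k - 7)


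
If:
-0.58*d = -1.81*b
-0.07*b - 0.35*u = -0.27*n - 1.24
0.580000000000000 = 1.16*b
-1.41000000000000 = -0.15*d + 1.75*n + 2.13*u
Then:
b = 0.50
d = 1.56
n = -2.51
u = 1.51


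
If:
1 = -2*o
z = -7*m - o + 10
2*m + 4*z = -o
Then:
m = 83/52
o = -1/2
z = -35/52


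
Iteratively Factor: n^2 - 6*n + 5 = (n - 1)*(n - 5)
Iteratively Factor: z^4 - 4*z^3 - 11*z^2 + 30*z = (z)*(z^3 - 4*z^2 - 11*z + 30) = z*(z - 5)*(z^2 + z - 6) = z*(z - 5)*(z - 2)*(z + 3)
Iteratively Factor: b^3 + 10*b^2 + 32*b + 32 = (b + 4)*(b^2 + 6*b + 8) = (b + 2)*(b + 4)*(b + 4)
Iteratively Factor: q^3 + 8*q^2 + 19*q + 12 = (q + 1)*(q^2 + 7*q + 12) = (q + 1)*(q + 4)*(q + 3)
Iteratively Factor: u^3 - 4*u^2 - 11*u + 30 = (u - 2)*(u^2 - 2*u - 15) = (u - 2)*(u + 3)*(u - 5)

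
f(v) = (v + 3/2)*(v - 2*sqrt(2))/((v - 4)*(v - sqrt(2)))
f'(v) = -(v + 3/2)*(v - 2*sqrt(2))/((v - 4)*(v - sqrt(2))^2) + (v + 3/2)/((v - 4)*(v - sqrt(2))) + (v - 2*sqrt(2))/((v - 4)*(v - sqrt(2))) - (v + 3/2)*(v - 2*sqrt(2))/((v - 4)^2*(v - sqrt(2))) = (-(v - 4)*(v - 2*sqrt(2))*(2*v + 3) + (v - 4)*(v - sqrt(2))*(4*v - 4*sqrt(2) + 3) - (v - 2*sqrt(2))*(v - sqrt(2))*(2*v + 3))/(2*(v - 4)^2*(v - sqrt(2))^2)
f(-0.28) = -0.52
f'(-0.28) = -0.69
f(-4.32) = 0.42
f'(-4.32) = -0.08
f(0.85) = -2.62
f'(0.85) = -5.26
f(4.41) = 7.61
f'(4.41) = -15.00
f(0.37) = -1.21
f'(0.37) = -1.65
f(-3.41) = 0.33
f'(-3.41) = -0.11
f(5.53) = 3.02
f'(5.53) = -1.16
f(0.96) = -3.33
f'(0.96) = -8.00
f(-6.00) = 0.54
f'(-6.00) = -0.05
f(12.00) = 1.46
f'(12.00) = -0.05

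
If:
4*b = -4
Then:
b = -1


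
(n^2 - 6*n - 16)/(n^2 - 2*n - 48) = (n + 2)/(n + 6)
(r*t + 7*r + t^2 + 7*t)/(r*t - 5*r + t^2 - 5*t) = (t + 7)/(t - 5)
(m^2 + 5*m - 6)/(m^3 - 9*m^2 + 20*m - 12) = (m + 6)/(m^2 - 8*m + 12)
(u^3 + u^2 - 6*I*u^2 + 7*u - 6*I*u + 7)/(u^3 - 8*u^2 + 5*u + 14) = (u^2 - 6*I*u + 7)/(u^2 - 9*u + 14)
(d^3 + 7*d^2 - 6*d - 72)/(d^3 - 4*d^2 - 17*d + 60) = (d + 6)/(d - 5)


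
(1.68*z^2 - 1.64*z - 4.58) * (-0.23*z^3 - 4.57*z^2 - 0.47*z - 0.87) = -0.3864*z^5 - 7.3004*z^4 + 7.7586*z^3 + 20.2398*z^2 + 3.5794*z + 3.9846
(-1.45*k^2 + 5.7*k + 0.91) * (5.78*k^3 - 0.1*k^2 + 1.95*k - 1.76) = -8.381*k^5 + 33.091*k^4 + 1.8623*k^3 + 13.576*k^2 - 8.2575*k - 1.6016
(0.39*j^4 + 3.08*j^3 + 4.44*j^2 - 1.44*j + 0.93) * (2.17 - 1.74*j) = -0.6786*j^5 - 4.5129*j^4 - 1.042*j^3 + 12.1404*j^2 - 4.743*j + 2.0181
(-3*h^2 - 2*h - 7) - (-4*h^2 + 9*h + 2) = h^2 - 11*h - 9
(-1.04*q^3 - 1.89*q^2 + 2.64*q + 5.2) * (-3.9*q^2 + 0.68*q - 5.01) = 4.056*q^5 + 6.6638*q^4 - 6.3708*q^3 - 9.0159*q^2 - 9.6904*q - 26.052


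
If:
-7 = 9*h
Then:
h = -7/9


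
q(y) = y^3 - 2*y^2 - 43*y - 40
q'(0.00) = -43.00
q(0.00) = -40.00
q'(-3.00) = -4.00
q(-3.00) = 44.00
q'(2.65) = -32.53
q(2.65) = -149.39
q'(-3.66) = 11.83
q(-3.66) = 41.56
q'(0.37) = -44.07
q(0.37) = -56.13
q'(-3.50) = 7.75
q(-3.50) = 43.12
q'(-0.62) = -39.37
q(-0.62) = -14.35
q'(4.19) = -7.09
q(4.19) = -181.72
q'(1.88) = -39.92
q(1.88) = -121.26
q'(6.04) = 42.28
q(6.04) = -152.33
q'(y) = 3*y^2 - 4*y - 43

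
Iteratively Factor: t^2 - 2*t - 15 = (t - 5)*(t + 3)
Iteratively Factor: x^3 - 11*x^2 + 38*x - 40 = (x - 2)*(x^2 - 9*x + 20) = (x - 5)*(x - 2)*(x - 4)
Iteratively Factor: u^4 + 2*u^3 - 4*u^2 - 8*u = (u)*(u^3 + 2*u^2 - 4*u - 8) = u*(u + 2)*(u^2 - 4) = u*(u - 2)*(u + 2)*(u + 2)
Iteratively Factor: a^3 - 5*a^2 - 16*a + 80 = (a - 4)*(a^2 - a - 20) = (a - 4)*(a + 4)*(a - 5)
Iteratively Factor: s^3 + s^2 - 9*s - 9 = (s + 1)*(s^2 - 9) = (s + 1)*(s + 3)*(s - 3)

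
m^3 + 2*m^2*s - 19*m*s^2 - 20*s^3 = (m - 4*s)*(m + s)*(m + 5*s)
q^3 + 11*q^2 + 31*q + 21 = (q + 1)*(q + 3)*(q + 7)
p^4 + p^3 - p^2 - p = p*(p - 1)*(p + 1)^2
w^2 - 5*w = w*(w - 5)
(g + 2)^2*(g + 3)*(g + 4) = g^4 + 11*g^3 + 44*g^2 + 76*g + 48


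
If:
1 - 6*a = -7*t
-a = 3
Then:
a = -3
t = -19/7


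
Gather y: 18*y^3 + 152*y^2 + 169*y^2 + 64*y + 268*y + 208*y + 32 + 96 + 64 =18*y^3 + 321*y^2 + 540*y + 192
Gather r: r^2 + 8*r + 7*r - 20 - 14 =r^2 + 15*r - 34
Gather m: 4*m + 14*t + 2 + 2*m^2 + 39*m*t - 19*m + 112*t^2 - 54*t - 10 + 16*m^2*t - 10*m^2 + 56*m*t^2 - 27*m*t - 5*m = m^2*(16*t - 8) + m*(56*t^2 + 12*t - 20) + 112*t^2 - 40*t - 8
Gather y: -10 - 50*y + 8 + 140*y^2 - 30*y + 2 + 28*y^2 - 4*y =168*y^2 - 84*y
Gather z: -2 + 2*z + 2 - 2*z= 0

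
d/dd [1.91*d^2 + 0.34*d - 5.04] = 3.82*d + 0.34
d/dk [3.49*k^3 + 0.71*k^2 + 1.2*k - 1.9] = 10.47*k^2 + 1.42*k + 1.2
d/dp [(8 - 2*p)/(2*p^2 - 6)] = (-p^2 + 2*p*(p - 4) + 3)/(p^2 - 3)^2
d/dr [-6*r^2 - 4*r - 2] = -12*r - 4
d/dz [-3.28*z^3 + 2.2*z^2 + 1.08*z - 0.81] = -9.84*z^2 + 4.4*z + 1.08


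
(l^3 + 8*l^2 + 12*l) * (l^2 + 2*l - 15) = l^5 + 10*l^4 + 13*l^3 - 96*l^2 - 180*l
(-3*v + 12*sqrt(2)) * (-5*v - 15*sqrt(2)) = 15*v^2 - 15*sqrt(2)*v - 360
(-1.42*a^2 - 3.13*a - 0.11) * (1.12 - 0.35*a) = 0.497*a^3 - 0.4949*a^2 - 3.4671*a - 0.1232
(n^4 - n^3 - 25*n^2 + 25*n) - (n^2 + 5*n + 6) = n^4 - n^3 - 26*n^2 + 20*n - 6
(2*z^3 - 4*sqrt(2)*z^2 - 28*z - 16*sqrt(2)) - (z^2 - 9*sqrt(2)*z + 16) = 2*z^3 - 4*sqrt(2)*z^2 - z^2 - 28*z + 9*sqrt(2)*z - 16*sqrt(2) - 16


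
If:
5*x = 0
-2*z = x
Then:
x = 0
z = 0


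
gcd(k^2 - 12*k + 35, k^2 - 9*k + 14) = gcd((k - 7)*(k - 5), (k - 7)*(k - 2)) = k - 7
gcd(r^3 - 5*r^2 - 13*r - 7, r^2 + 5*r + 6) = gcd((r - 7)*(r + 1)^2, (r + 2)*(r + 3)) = 1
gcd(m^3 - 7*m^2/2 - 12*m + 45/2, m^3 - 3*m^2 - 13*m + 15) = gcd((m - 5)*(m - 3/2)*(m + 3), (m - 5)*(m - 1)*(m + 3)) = m^2 - 2*m - 15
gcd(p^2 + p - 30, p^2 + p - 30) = p^2 + p - 30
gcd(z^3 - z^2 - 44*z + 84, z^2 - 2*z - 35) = 1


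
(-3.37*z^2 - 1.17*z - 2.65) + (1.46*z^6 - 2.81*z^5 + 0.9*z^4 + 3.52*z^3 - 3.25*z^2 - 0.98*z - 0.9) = 1.46*z^6 - 2.81*z^5 + 0.9*z^4 + 3.52*z^3 - 6.62*z^2 - 2.15*z - 3.55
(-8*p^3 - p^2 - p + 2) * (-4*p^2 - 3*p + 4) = 32*p^5 + 28*p^4 - 25*p^3 - 9*p^2 - 10*p + 8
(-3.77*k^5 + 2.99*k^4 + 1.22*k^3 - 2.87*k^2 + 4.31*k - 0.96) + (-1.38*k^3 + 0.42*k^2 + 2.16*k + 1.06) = -3.77*k^5 + 2.99*k^4 - 0.16*k^3 - 2.45*k^2 + 6.47*k + 0.1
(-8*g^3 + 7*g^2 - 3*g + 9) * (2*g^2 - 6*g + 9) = -16*g^5 + 62*g^4 - 120*g^3 + 99*g^2 - 81*g + 81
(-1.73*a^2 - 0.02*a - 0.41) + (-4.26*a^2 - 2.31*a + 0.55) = -5.99*a^2 - 2.33*a + 0.14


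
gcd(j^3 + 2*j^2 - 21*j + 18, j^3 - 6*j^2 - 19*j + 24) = j - 1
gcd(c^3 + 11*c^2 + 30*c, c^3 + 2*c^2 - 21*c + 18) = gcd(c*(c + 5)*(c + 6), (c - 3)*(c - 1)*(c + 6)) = c + 6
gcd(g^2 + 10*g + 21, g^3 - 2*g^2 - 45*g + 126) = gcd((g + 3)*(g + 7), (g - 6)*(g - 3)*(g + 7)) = g + 7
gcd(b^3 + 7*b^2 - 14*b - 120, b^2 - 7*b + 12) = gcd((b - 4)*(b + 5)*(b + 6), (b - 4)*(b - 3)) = b - 4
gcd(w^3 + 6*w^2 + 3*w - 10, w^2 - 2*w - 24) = 1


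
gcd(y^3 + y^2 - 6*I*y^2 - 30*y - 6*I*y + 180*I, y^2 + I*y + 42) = y - 6*I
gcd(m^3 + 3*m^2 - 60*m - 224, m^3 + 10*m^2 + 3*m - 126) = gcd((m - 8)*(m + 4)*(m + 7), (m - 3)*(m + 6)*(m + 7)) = m + 7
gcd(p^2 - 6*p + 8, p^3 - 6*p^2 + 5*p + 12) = p - 4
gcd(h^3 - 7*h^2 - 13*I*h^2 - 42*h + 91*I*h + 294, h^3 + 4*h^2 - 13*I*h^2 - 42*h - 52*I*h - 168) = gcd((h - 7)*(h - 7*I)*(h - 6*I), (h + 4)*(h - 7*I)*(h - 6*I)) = h^2 - 13*I*h - 42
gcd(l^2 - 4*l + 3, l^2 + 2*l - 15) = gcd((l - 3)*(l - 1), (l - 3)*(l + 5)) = l - 3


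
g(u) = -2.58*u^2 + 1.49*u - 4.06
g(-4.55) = -64.25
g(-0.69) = -6.32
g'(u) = 1.49 - 5.16*u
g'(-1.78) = 10.67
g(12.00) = -357.70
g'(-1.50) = 9.23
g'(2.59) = -11.87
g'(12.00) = -60.43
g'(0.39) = -0.52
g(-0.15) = -4.34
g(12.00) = -357.70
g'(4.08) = -19.56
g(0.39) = -3.87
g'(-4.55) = 24.97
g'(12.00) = -60.43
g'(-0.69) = 5.05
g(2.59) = -17.51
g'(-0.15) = 2.26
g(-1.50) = -12.10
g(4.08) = -40.93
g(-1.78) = -14.89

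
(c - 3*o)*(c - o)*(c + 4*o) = c^3 - 13*c*o^2 + 12*o^3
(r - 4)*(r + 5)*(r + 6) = r^3 + 7*r^2 - 14*r - 120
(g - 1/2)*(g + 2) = g^2 + 3*g/2 - 1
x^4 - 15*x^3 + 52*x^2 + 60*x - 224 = (x - 8)*(x - 7)*(x - 2)*(x + 2)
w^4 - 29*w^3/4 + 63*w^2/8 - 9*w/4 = w*(w - 6)*(w - 3/4)*(w - 1/2)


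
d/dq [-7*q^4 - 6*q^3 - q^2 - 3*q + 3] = -28*q^3 - 18*q^2 - 2*q - 3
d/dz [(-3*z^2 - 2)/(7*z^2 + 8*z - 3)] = 2*(-12*z^2 + 23*z + 8)/(49*z^4 + 112*z^3 + 22*z^2 - 48*z + 9)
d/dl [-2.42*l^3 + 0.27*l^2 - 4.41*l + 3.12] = -7.26*l^2 + 0.54*l - 4.41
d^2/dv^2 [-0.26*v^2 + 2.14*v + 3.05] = -0.520000000000000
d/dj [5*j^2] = 10*j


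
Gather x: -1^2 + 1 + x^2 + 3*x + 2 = x^2 + 3*x + 2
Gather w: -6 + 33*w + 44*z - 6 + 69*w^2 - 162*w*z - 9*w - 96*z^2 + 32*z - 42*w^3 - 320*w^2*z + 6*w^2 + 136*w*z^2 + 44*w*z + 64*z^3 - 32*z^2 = -42*w^3 + w^2*(75 - 320*z) + w*(136*z^2 - 118*z + 24) + 64*z^3 - 128*z^2 + 76*z - 12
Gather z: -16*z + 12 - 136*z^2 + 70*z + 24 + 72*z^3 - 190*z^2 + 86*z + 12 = 72*z^3 - 326*z^2 + 140*z + 48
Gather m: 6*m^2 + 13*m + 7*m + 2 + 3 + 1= 6*m^2 + 20*m + 6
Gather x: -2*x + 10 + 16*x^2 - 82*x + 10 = 16*x^2 - 84*x + 20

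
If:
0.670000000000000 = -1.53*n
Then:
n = -0.44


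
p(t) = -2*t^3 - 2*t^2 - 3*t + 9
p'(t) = -6*t^2 - 4*t - 3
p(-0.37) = 9.94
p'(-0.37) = -2.34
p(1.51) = -6.98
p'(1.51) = -22.72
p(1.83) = -15.44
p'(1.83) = -30.41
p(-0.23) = 9.61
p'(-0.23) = -2.40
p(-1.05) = 12.26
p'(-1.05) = -5.42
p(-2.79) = 45.24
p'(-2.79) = -38.54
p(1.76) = -13.38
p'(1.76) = -28.63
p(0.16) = 8.46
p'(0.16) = -3.79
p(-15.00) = 6354.00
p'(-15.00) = -1293.00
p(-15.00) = 6354.00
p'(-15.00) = -1293.00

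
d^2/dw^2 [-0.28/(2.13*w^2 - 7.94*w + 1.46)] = (2.540664*w^2 - 9.470832*w - 0.28*(4.26*w - 7.94)*(8.52*w - 15.88) + 1.741488)/(2.13*w^2 - 7.94*w + 1.46)^3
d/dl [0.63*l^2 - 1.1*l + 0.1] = 1.26*l - 1.1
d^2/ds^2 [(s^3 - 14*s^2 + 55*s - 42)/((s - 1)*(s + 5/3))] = 3588/(27*s^3 + 135*s^2 + 225*s + 125)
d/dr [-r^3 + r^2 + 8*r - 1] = -3*r^2 + 2*r + 8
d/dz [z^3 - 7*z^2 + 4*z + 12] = 3*z^2 - 14*z + 4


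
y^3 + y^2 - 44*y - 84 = (y - 7)*(y + 2)*(y + 6)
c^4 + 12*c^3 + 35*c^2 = c^2*(c + 5)*(c + 7)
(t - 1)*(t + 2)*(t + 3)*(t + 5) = t^4 + 9*t^3 + 21*t^2 - t - 30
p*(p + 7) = p^2 + 7*p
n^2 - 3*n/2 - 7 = (n - 7/2)*(n + 2)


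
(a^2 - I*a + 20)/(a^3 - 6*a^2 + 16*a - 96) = (a - 5*I)/(a^2 + a*(-6 - 4*I) + 24*I)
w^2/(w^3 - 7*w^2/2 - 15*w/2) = 2*w/(2*w^2 - 7*w - 15)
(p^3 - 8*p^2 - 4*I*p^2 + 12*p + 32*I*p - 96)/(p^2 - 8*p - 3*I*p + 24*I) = (p^2 - 4*I*p + 12)/(p - 3*I)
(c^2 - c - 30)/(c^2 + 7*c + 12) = (c^2 - c - 30)/(c^2 + 7*c + 12)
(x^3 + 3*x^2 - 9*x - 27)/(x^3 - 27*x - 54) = (x - 3)/(x - 6)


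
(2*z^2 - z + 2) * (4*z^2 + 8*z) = 8*z^4 + 12*z^3 + 16*z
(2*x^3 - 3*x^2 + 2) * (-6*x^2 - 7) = -12*x^5 + 18*x^4 - 14*x^3 + 9*x^2 - 14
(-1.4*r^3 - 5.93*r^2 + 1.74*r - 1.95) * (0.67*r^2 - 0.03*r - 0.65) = -0.938*r^5 - 3.9311*r^4 + 2.2537*r^3 + 2.4958*r^2 - 1.0725*r + 1.2675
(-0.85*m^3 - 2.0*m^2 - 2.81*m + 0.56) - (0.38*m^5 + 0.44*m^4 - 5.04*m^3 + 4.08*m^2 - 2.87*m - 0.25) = -0.38*m^5 - 0.44*m^4 + 4.19*m^3 - 6.08*m^2 + 0.0600000000000001*m + 0.81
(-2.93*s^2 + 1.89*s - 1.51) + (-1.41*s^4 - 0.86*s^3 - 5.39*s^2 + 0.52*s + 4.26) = -1.41*s^4 - 0.86*s^3 - 8.32*s^2 + 2.41*s + 2.75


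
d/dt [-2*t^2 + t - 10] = 1 - 4*t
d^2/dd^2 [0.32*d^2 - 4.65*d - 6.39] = 0.640000000000000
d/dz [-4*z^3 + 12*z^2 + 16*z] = -12*z^2 + 24*z + 16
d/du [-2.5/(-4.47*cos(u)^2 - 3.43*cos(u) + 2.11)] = (22.35*cos(u) + 8.575)*sin(u)/(4.47*cos(u)^2 + 3.43*cos(u) - 2.11)^2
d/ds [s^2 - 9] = 2*s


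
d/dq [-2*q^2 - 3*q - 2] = -4*q - 3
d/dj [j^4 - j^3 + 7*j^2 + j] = 4*j^3 - 3*j^2 + 14*j + 1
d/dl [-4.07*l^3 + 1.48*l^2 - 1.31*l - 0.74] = -12.21*l^2 + 2.96*l - 1.31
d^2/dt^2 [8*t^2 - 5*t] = 16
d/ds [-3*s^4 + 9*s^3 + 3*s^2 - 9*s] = -12*s^3 + 27*s^2 + 6*s - 9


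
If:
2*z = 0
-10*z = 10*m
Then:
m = 0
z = 0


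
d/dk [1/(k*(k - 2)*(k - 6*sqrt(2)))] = (-k*(k - 2) - k*(k - 6*sqrt(2)) - (k - 2)*(k - 6*sqrt(2)))/(k^2*(k - 2)^2*(k - 6*sqrt(2))^2)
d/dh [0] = 0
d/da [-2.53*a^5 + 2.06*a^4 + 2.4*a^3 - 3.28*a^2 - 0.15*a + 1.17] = -12.65*a^4 + 8.24*a^3 + 7.2*a^2 - 6.56*a - 0.15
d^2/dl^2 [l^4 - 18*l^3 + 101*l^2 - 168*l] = 12*l^2 - 108*l + 202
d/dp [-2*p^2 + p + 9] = 1 - 4*p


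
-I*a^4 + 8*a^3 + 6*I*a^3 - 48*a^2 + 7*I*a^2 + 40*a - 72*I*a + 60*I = (a - 5)*(a + 2*I)*(a + 6*I)*(-I*a + I)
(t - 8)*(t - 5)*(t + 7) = t^3 - 6*t^2 - 51*t + 280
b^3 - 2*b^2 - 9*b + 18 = (b - 3)*(b - 2)*(b + 3)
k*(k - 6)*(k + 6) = k^3 - 36*k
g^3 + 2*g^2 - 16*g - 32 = (g - 4)*(g + 2)*(g + 4)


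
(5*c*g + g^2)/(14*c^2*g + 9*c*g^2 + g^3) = (5*c + g)/(14*c^2 + 9*c*g + g^2)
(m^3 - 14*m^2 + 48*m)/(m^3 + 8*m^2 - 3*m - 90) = m*(m^2 - 14*m + 48)/(m^3 + 8*m^2 - 3*m - 90)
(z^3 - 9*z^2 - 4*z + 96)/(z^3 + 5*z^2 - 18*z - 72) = (z - 8)/(z + 6)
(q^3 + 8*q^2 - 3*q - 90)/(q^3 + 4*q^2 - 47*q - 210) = (q - 3)/(q - 7)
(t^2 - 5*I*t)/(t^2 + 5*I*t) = (t - 5*I)/(t + 5*I)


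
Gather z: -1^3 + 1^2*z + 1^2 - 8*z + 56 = 56 - 7*z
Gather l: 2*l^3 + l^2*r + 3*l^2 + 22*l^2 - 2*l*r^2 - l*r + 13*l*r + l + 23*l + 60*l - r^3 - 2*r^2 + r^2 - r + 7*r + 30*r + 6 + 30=2*l^3 + l^2*(r + 25) + l*(-2*r^2 + 12*r + 84) - r^3 - r^2 + 36*r + 36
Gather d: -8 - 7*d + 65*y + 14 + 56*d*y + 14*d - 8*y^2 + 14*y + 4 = d*(56*y + 7) - 8*y^2 + 79*y + 10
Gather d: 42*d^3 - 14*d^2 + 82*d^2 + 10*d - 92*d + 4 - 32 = 42*d^3 + 68*d^2 - 82*d - 28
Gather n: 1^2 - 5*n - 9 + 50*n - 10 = 45*n - 18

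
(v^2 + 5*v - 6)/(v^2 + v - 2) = (v + 6)/(v + 2)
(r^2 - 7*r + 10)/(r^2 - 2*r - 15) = (r - 2)/(r + 3)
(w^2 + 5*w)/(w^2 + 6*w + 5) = w/(w + 1)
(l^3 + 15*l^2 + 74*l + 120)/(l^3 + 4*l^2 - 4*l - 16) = (l^2 + 11*l + 30)/(l^2 - 4)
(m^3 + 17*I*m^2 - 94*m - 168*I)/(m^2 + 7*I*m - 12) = (m^2 + 13*I*m - 42)/(m + 3*I)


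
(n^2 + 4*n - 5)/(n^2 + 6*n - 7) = (n + 5)/(n + 7)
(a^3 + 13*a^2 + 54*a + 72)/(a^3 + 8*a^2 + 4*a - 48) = (a + 3)/(a - 2)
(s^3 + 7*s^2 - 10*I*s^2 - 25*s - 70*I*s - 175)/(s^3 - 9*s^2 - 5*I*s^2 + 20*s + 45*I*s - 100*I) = (s^2 + s*(7 - 5*I) - 35*I)/(s^2 - 9*s + 20)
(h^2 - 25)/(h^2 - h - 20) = (h + 5)/(h + 4)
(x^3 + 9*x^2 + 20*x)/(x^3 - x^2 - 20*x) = (x + 5)/(x - 5)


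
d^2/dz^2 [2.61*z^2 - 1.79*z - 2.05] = 5.22000000000000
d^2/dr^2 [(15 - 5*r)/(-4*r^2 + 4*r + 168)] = 5*((4 - 3*r)*(-r^2 + r + 42) - (r - 3)*(2*r - 1)^2)/(2*(-r^2 + r + 42)^3)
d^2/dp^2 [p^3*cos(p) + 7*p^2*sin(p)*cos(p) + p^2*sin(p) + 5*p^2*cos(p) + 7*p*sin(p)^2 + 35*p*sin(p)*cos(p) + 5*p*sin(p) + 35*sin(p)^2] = -p^3*cos(p) - 7*p^2*sin(p) - 14*p^2*sin(2*p) - 5*p^2*cos(p) - 25*p*sin(p) - 70*p*sin(2*p) + 10*p*cos(p) + 42*p*cos(2*p) + 2*sin(p) + 21*sin(2*p) + 20*cos(p) + 140*cos(2*p)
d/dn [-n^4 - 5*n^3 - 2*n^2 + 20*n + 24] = -4*n^3 - 15*n^2 - 4*n + 20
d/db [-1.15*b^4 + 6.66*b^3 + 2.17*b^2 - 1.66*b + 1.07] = -4.6*b^3 + 19.98*b^2 + 4.34*b - 1.66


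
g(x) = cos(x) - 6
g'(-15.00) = 0.65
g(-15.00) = -6.76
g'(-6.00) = -0.28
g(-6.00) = -5.04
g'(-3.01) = 0.13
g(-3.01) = -6.99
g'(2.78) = -0.35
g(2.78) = -6.94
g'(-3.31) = -0.17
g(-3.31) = -6.99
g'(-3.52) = -0.37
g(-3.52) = -6.93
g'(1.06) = -0.87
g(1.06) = -5.51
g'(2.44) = -0.65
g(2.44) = -6.76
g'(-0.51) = 0.49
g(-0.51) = -5.13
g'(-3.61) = -0.45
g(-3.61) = -6.89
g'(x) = -sin(x)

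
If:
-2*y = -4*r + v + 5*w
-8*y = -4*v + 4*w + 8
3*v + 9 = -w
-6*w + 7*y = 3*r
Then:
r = -431/158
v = -214/79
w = -69/79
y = -303/158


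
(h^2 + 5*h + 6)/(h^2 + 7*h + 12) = (h + 2)/(h + 4)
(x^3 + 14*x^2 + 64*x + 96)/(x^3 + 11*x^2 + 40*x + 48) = (x + 6)/(x + 3)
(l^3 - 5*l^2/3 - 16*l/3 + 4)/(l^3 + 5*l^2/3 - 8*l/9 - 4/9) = 3*(l - 3)/(3*l + 1)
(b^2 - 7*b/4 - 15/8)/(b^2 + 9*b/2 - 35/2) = (b + 3/4)/(b + 7)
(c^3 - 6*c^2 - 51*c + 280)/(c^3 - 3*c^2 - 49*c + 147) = (c^2 - 13*c + 40)/(c^2 - 10*c + 21)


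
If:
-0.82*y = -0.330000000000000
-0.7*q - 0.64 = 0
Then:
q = -0.91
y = 0.40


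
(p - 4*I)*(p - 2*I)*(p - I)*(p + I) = p^4 - 6*I*p^3 - 7*p^2 - 6*I*p - 8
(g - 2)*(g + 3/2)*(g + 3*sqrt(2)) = g^3 - g^2/2 + 3*sqrt(2)*g^2 - 3*g - 3*sqrt(2)*g/2 - 9*sqrt(2)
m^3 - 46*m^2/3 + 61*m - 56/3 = (m - 8)*(m - 7)*(m - 1/3)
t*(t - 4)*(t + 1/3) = t^3 - 11*t^2/3 - 4*t/3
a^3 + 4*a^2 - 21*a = a*(a - 3)*(a + 7)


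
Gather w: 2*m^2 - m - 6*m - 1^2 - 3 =2*m^2 - 7*m - 4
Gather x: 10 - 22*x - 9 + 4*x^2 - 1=4*x^2 - 22*x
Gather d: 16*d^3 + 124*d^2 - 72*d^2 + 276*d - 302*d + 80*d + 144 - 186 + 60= 16*d^3 + 52*d^2 + 54*d + 18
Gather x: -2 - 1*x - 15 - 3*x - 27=-4*x - 44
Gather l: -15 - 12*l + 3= -12*l - 12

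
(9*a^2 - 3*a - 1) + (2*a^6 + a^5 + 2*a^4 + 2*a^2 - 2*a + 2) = 2*a^6 + a^5 + 2*a^4 + 11*a^2 - 5*a + 1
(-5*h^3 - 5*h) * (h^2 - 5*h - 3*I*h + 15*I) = -5*h^5 + 25*h^4 + 15*I*h^4 - 5*h^3 - 75*I*h^3 + 25*h^2 + 15*I*h^2 - 75*I*h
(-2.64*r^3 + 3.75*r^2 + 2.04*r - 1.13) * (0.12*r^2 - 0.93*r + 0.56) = -0.3168*r^5 + 2.9052*r^4 - 4.7211*r^3 + 0.0671999999999999*r^2 + 2.1933*r - 0.6328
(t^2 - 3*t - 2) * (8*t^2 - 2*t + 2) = 8*t^4 - 26*t^3 - 8*t^2 - 2*t - 4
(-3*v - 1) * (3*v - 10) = -9*v^2 + 27*v + 10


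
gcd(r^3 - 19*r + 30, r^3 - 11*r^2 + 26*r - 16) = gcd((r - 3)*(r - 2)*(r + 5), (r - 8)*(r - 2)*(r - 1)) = r - 2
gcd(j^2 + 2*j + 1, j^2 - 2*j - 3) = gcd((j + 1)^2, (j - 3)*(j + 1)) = j + 1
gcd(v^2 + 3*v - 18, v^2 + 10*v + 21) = 1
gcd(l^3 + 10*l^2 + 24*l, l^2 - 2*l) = l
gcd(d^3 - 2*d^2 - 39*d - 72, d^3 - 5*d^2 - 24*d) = d^2 - 5*d - 24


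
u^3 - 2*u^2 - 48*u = u*(u - 8)*(u + 6)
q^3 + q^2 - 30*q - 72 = (q - 6)*(q + 3)*(q + 4)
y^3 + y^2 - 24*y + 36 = (y - 3)*(y - 2)*(y + 6)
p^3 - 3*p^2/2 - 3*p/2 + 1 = (p - 2)*(p - 1/2)*(p + 1)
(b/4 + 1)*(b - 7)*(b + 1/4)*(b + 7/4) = b^4/4 - b^3/4 - 537*b^2/64 - 917*b/64 - 49/16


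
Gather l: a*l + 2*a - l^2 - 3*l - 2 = 2*a - l^2 + l*(a - 3) - 2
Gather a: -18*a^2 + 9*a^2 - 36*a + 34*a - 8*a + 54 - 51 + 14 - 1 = -9*a^2 - 10*a + 16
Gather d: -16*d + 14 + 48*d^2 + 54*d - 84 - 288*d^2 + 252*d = -240*d^2 + 290*d - 70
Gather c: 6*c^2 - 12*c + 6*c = 6*c^2 - 6*c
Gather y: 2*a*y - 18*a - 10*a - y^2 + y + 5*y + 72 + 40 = -28*a - y^2 + y*(2*a + 6) + 112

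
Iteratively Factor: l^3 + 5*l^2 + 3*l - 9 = (l + 3)*(l^2 + 2*l - 3) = (l - 1)*(l + 3)*(l + 3)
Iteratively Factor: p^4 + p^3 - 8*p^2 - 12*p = (p)*(p^3 + p^2 - 8*p - 12) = p*(p - 3)*(p^2 + 4*p + 4) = p*(p - 3)*(p + 2)*(p + 2)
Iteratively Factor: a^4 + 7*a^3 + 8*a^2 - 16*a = (a + 4)*(a^3 + 3*a^2 - 4*a) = a*(a + 4)*(a^2 + 3*a - 4) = a*(a + 4)^2*(a - 1)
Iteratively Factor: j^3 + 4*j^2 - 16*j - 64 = (j + 4)*(j^2 - 16) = (j + 4)^2*(j - 4)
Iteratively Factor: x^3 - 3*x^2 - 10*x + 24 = (x - 4)*(x^2 + x - 6) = (x - 4)*(x - 2)*(x + 3)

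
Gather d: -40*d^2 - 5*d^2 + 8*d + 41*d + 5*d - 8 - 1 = -45*d^2 + 54*d - 9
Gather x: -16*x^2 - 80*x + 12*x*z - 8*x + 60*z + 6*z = -16*x^2 + x*(12*z - 88) + 66*z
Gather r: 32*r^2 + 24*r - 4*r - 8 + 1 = 32*r^2 + 20*r - 7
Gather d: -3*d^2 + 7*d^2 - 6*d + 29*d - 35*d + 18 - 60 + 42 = 4*d^2 - 12*d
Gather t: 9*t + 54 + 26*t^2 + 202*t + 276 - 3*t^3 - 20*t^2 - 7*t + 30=-3*t^3 + 6*t^2 + 204*t + 360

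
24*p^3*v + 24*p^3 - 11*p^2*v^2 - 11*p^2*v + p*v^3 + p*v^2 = (-8*p + v)*(-3*p + v)*(p*v + p)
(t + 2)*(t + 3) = t^2 + 5*t + 6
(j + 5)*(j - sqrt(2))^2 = j^3 - 2*sqrt(2)*j^2 + 5*j^2 - 10*sqrt(2)*j + 2*j + 10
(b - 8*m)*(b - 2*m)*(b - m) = b^3 - 11*b^2*m + 26*b*m^2 - 16*m^3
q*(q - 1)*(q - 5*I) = q^3 - q^2 - 5*I*q^2 + 5*I*q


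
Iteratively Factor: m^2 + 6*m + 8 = (m + 4)*(m + 2)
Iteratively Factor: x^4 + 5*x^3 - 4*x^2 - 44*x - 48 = (x + 2)*(x^3 + 3*x^2 - 10*x - 24) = (x - 3)*(x + 2)*(x^2 + 6*x + 8) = (x - 3)*(x + 2)*(x + 4)*(x + 2)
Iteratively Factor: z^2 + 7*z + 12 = (z + 3)*(z + 4)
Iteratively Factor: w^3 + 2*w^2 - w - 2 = (w + 1)*(w^2 + w - 2) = (w + 1)*(w + 2)*(w - 1)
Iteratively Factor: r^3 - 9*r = (r - 3)*(r^2 + 3*r) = (r - 3)*(r + 3)*(r)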